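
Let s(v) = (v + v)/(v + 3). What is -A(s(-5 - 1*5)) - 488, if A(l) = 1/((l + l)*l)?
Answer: -390449/800 ≈ -488.06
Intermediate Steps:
s(v) = 2*v/(3 + v) (s(v) = (2*v)/(3 + v) = 2*v/(3 + v))
A(l) = 1/(2*l²) (A(l) = 1/(((2*l))*l) = (1/(2*l))/l = 1/(2*l²))
-A(s(-5 - 1*5)) - 488 = -1/(2*(2*(-5 - 1*5)/(3 + (-5 - 1*5)))²) - 488 = -1/(2*(2*(-5 - 5)/(3 + (-5 - 5)))²) - 488 = -1/(2*(2*(-10)/(3 - 10))²) - 488 = -1/(2*(2*(-10)/(-7))²) - 488 = -1/(2*(2*(-10)*(-⅐))²) - 488 = -1/(2*(20/7)²) - 488 = -49/(2*400) - 488 = -1*49/800 - 488 = -49/800 - 488 = -390449/800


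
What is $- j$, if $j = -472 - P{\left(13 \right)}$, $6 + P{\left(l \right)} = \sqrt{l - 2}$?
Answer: $466 + \sqrt{11} \approx 469.32$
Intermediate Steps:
$P{\left(l \right)} = -6 + \sqrt{-2 + l}$ ($P{\left(l \right)} = -6 + \sqrt{l - 2} = -6 + \sqrt{-2 + l}$)
$j = -466 - \sqrt{11}$ ($j = -472 - \left(-6 + \sqrt{-2 + 13}\right) = -472 - \left(-6 + \sqrt{11}\right) = -472 + \left(6 - \sqrt{11}\right) = -466 - \sqrt{11} \approx -469.32$)
$- j = - (-466 - \sqrt{11}) = 466 + \sqrt{11}$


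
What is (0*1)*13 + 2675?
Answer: 2675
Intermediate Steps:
(0*1)*13 + 2675 = 0*13 + 2675 = 0 + 2675 = 2675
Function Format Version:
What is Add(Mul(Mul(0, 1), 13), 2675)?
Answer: 2675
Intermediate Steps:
Add(Mul(Mul(0, 1), 13), 2675) = Add(Mul(0, 13), 2675) = Add(0, 2675) = 2675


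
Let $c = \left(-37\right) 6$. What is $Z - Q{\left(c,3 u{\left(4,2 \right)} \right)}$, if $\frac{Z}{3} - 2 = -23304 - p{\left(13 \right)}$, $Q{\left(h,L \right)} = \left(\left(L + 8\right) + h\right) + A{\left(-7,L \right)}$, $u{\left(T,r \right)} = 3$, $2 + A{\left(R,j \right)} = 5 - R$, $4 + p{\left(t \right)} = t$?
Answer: $-69738$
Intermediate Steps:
$p{\left(t \right)} = -4 + t$
$A{\left(R,j \right)} = 3 - R$ ($A{\left(R,j \right)} = -2 - \left(-5 + R\right) = 3 - R$)
$c = -222$
$Q{\left(h,L \right)} = 18 + L + h$ ($Q{\left(h,L \right)} = \left(\left(L + 8\right) + h\right) + \left(3 - -7\right) = \left(\left(8 + L\right) + h\right) + \left(3 + 7\right) = \left(8 + L + h\right) + 10 = 18 + L + h$)
$Z = -69933$ ($Z = 6 + 3 \left(-23304 - \left(-4 + 13\right)\right) = 6 + 3 \left(-23304 - 9\right) = 6 + 3 \left(-23313\right) = 6 - 69939 = -69933$)
$Z - Q{\left(c,3 u{\left(4,2 \right)} \right)} = -69933 - \left(18 + 3 \cdot 3 - 222\right) = -69933 - \left(18 + 9 - 222\right) = -69933 - -195 = -69933 + 195 = -69738$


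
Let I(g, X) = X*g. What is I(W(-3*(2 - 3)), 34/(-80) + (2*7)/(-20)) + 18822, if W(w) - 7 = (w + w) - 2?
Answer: 150477/8 ≈ 18810.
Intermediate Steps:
W(w) = 5 + 2*w (W(w) = 7 + ((w + w) - 2) = 7 + (2*w - 2) = 7 + (-2 + 2*w) = 5 + 2*w)
I(W(-3*(2 - 3)), 34/(-80) + (2*7)/(-20)) + 18822 = (34/(-80) + (2*7)/(-20))*(5 + 2*(-3*(2 - 3))) + 18822 = (34*(-1/80) + 14*(-1/20))*(5 + 2*(-3*(-1))) + 18822 = (-17/40 - 7/10)*(5 + 2*3) + 18822 = -9*(5 + 6)/8 + 18822 = -9/8*11 + 18822 = -99/8 + 18822 = 150477/8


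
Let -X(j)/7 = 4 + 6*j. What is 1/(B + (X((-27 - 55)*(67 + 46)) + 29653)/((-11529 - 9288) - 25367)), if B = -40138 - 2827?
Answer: -46184/1984714357 ≈ -2.3270e-5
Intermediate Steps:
B = -42965
X(j) = -28 - 42*j (X(j) = -7*(4 + 6*j) = -28 - 42*j)
1/(B + (X((-27 - 55)*(67 + 46)) + 29653)/((-11529 - 9288) - 25367)) = 1/(-42965 + ((-28 - 42*(-27 - 55)*(67 + 46)) + 29653)/((-11529 - 9288) - 25367)) = 1/(-42965 + ((-28 - (-3444)*113) + 29653)/(-20817 - 25367)) = 1/(-42965 + ((-28 - 42*(-9266)) + 29653)/(-46184)) = 1/(-42965 + ((-28 + 389172) + 29653)*(-1/46184)) = 1/(-42965 + (389144 + 29653)*(-1/46184)) = 1/(-42965 + 418797*(-1/46184)) = 1/(-42965 - 418797/46184) = 1/(-1984714357/46184) = -46184/1984714357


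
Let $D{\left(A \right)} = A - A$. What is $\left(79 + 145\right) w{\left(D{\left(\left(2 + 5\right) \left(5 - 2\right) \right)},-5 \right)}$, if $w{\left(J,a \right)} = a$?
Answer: $-1120$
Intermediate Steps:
$D{\left(A \right)} = 0$
$\left(79 + 145\right) w{\left(D{\left(\left(2 + 5\right) \left(5 - 2\right) \right)},-5 \right)} = \left(79 + 145\right) \left(-5\right) = 224 \left(-5\right) = -1120$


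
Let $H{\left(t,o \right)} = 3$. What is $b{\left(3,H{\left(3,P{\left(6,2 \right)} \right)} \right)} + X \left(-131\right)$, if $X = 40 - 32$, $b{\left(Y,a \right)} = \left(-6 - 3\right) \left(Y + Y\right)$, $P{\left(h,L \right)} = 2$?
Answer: $-1102$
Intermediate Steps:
$b{\left(Y,a \right)} = - 18 Y$ ($b{\left(Y,a \right)} = - 9 \cdot 2 Y = - 18 Y$)
$X = 8$
$b{\left(3,H{\left(3,P{\left(6,2 \right)} \right)} \right)} + X \left(-131\right) = \left(-18\right) 3 + 8 \left(-131\right) = -54 - 1048 = -1102$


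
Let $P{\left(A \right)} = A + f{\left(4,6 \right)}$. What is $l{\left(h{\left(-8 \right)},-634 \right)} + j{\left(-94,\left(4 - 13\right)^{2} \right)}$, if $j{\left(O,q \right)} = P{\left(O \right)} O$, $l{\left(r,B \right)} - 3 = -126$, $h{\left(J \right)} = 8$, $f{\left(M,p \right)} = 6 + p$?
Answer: $7585$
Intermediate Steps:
$P{\left(A \right)} = 12 + A$ ($P{\left(A \right)} = A + \left(6 + 6\right) = A + 12 = 12 + A$)
$l{\left(r,B \right)} = -123$ ($l{\left(r,B \right)} = 3 - 126 = -123$)
$j{\left(O,q \right)} = O \left(12 + O\right)$ ($j{\left(O,q \right)} = \left(12 + O\right) O = O \left(12 + O\right)$)
$l{\left(h{\left(-8 \right)},-634 \right)} + j{\left(-94,\left(4 - 13\right)^{2} \right)} = -123 - 94 \left(12 - 94\right) = -123 - -7708 = -123 + 7708 = 7585$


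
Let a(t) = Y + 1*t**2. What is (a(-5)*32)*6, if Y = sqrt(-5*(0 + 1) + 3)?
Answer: 4800 + 192*I*sqrt(2) ≈ 4800.0 + 271.53*I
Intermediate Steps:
Y = I*sqrt(2) (Y = sqrt(-5*1 + 3) = sqrt(-5 + 3) = sqrt(-2) = I*sqrt(2) ≈ 1.4142*I)
a(t) = t**2 + I*sqrt(2) (a(t) = I*sqrt(2) + 1*t**2 = I*sqrt(2) + t**2 = t**2 + I*sqrt(2))
(a(-5)*32)*6 = (((-5)**2 + I*sqrt(2))*32)*6 = ((25 + I*sqrt(2))*32)*6 = (800 + 32*I*sqrt(2))*6 = 4800 + 192*I*sqrt(2)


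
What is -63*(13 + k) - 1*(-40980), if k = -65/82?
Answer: 3297297/82 ≈ 40211.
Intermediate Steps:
k = -65/82 (k = -65*1/82 = -65/82 ≈ -0.79268)
-63*(13 + k) - 1*(-40980) = -63*(13 - 65/82) - 1*(-40980) = -63*1001/82 + 40980 = -63063/82 + 40980 = 3297297/82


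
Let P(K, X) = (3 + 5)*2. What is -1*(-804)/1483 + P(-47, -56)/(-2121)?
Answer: 1681556/3145443 ≈ 0.53460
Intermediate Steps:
P(K, X) = 16 (P(K, X) = 8*2 = 16)
-1*(-804)/1483 + P(-47, -56)/(-2121) = -1*(-804)/1483 + 16/(-2121) = 804*(1/1483) + 16*(-1/2121) = 804/1483 - 16/2121 = 1681556/3145443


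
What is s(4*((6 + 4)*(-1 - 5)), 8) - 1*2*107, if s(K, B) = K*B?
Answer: -2134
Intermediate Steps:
s(K, B) = B*K
s(4*((6 + 4)*(-1 - 5)), 8) - 1*2*107 = 8*(4*((6 + 4)*(-1 - 5))) - 1*2*107 = 8*(4*(10*(-6))) - 2*107 = 8*(4*(-60)) - 214 = 8*(-240) - 214 = -1920 - 214 = -2134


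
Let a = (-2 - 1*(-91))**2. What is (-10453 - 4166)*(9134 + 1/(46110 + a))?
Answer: -7214756526945/54031 ≈ -1.3353e+8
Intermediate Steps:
a = 7921 (a = (-2 + 91)**2 = 89**2 = 7921)
(-10453 - 4166)*(9134 + 1/(46110 + a)) = (-10453 - 4166)*(9134 + 1/(46110 + 7921)) = -14619*(9134 + 1/54031) = -14619*493519155/54031 = -7214756526945/54031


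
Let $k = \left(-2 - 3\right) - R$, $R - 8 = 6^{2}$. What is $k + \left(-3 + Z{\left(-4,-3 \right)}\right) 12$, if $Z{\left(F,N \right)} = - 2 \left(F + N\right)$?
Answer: $83$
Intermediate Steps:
$Z{\left(F,N \right)} = - 2 F - 2 N$
$R = 44$ ($R = 8 + 6^{2} = 8 + 36 = 44$)
$k = -49$ ($k = \left(-2 - 3\right) - 44 = -5 - 44 = -49$)
$k + \left(-3 + Z{\left(-4,-3 \right)}\right) 12 = -49 + \left(-3 - -14\right) 12 = -49 + \left(-3 + \left(8 + 6\right)\right) 12 = -49 + \left(-3 + 14\right) 12 = -49 + 11 \cdot 12 = -49 + 132 = 83$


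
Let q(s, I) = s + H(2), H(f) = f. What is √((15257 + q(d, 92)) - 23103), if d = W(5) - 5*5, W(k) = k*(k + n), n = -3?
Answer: I*√7859 ≈ 88.651*I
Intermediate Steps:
W(k) = k*(-3 + k) (W(k) = k*(k - 3) = k*(-3 + k))
d = -15 (d = 5*(-3 + 5) - 5*5 = 5*2 - 25 = 10 - 25 = -15)
q(s, I) = 2 + s (q(s, I) = s + 2 = 2 + s)
√((15257 + q(d, 92)) - 23103) = √((15257 + (2 - 15)) - 23103) = √((15257 - 13) - 23103) = √(15244 - 23103) = √(-7859) = I*√7859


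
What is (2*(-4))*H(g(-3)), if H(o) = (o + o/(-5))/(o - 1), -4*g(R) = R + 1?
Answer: 32/5 ≈ 6.4000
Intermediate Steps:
g(R) = -¼ - R/4 (g(R) = -(R + 1)/4 = -(1 + R)/4 = -¼ - R/4)
H(o) = 4*o/(5*(-1 + o)) (H(o) = (o + o*(-⅕))/(-1 + o) = (o - o/5)/(-1 + o) = (4*o/5)/(-1 + o) = 4*o/(5*(-1 + o)))
(2*(-4))*H(g(-3)) = (2*(-4))*(4*(-¼ - ¼*(-3))/(5*(-1 + (-¼ - ¼*(-3))))) = -32*(-¼ + ¾)/(5*(-1 + (-¼ + ¾))) = -32/(5*2*(-1 + ½)) = -32/(5*2*(-½)) = -32*(-2)/(5*2) = -8*(-⅘) = 32/5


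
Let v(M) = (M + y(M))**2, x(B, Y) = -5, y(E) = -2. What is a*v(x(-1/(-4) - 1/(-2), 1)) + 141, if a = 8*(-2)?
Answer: -643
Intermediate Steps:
a = -16
v(M) = (-2 + M)**2 (v(M) = (M - 2)**2 = (-2 + M)**2)
a*v(x(-1/(-4) - 1/(-2), 1)) + 141 = -16*(-2 - 5)**2 + 141 = -16*(-7)**2 + 141 = -16*49 + 141 = -784 + 141 = -643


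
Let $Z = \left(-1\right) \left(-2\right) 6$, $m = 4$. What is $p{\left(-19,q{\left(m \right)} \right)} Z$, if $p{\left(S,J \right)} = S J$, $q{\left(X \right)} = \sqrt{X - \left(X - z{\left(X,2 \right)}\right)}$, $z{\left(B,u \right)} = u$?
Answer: $- 228 \sqrt{2} \approx -322.44$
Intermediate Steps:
$q{\left(X \right)} = \sqrt{2}$ ($q{\left(X \right)} = \sqrt{X - \left(-2 + X\right)} = \sqrt{2}$)
$p{\left(S,J \right)} = J S$
$Z = 12$ ($Z = 2 \cdot 6 = 12$)
$p{\left(-19,q{\left(m \right)} \right)} Z = \sqrt{2} \left(-19\right) 12 = - 19 \sqrt{2} \cdot 12 = - 228 \sqrt{2}$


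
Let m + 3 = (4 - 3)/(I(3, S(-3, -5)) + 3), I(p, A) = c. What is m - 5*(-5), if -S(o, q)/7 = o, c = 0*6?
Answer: 67/3 ≈ 22.333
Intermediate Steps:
c = 0
S(o, q) = -7*o
I(p, A) = 0
m = -8/3 (m = -3 + (4 - 3)/(0 + 3) = -3 + 1/3 = -8/3 ≈ -2.6667)
m - 5*(-5) = -8/3 - 5*(-5) = -8/3 + 25 = 67/3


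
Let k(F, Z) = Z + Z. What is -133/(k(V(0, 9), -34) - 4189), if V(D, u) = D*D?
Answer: 133/4257 ≈ 0.031243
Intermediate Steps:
V(D, u) = D**2
k(F, Z) = 2*Z
-133/(k(V(0, 9), -34) - 4189) = -133/(2*(-34) - 4189) = -133/(-68 - 4189) = -133/(-4257) = -133*(-1/4257) = 133/4257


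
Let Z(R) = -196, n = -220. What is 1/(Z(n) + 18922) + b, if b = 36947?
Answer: 691869523/18726 ≈ 36947.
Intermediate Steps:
1/(Z(n) + 18922) + b = 1/(-196 + 18922) + 36947 = 1/18726 + 36947 = 691869523/18726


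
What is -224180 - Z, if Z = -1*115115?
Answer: -109065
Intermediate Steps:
Z = -115115
-224180 - Z = -224180 - 1*(-115115) = -224180 + 115115 = -109065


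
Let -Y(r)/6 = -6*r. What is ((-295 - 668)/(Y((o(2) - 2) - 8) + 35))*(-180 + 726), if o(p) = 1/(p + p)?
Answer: 262899/158 ≈ 1663.9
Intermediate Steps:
o(p) = 1/(2*p)
Y(r) = 36*r (Y(r) = -(-36)*r = 36*r)
((-295 - 668)/(Y((o(2) - 2) - 8) + 35))*(-180 + 726) = ((-295 - 668)/(36*(((½)/2 - 2) - 8) + 35))*(-180 + 726) = -963/(36*(((½)*(½) - 2) - 8) + 35)*546 = -963/(36*((¼ - 2) - 8) + 35)*546 = -963/(36*(-7/4 - 8) + 35)*546 = -963/(36*(-39/4) + 35)*546 = -963/(-351 + 35)*546 = -963/(-316)*546 = -963*(-1/316)*546 = (963/316)*546 = 262899/158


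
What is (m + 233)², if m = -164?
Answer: 4761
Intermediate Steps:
(m + 233)² = (-164 + 233)² = 69² = 4761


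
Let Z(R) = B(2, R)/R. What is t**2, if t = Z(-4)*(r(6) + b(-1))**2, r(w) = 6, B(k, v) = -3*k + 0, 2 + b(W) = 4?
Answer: 9216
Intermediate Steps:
b(W) = 2 (b(W) = -2 + 4 = 2)
B(k, v) = -3*k
Z(R) = -6/R (Z(R) = (-3*2)/R = -6/R)
t = 96 (t = (-6/(-4))*(6 + 2)**2 = -6*(-1/4)*8**2 = (3/2)*64 = 96)
t**2 = 96**2 = 9216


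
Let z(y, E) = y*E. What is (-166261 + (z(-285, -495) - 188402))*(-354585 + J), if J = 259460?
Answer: 20317558500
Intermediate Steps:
z(y, E) = E*y
(-166261 + (z(-285, -495) - 188402))*(-354585 + J) = (-166261 + (-495*(-285) - 188402))*(-354585 + 259460) = (-166261 + (141075 - 188402))*(-95125) = (-166261 - 47327)*(-95125) = -213588*(-95125) = 20317558500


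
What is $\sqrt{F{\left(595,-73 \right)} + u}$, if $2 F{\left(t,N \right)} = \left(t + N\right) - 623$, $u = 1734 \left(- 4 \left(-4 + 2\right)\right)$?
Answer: $\frac{\sqrt{55286}}{2} \approx 117.56$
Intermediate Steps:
$u = 13872$ ($u = 1734 \left(\left(-4\right) \left(-2\right)\right) = 1734 \cdot 8 = 13872$)
$F{\left(t,N \right)} = - \frac{623}{2} + \frac{N}{2} + \frac{t}{2}$ ($F{\left(t,N \right)} = \frac{\left(t + N\right) - 623}{2} = \frac{\left(N + t\right) - 623}{2} = \frac{-623 + N + t}{2} = - \frac{623}{2} + \frac{N}{2} + \frac{t}{2}$)
$\sqrt{F{\left(595,-73 \right)} + u} = \sqrt{\left(- \frac{623}{2} + \frac{1}{2} \left(-73\right) + \frac{1}{2} \cdot 595\right) + 13872} = \sqrt{\left(- \frac{623}{2} - \frac{73}{2} + \frac{595}{2}\right) + 13872} = \sqrt{- \frac{101}{2} + 13872} = \sqrt{\frac{27643}{2}} = \frac{\sqrt{55286}}{2}$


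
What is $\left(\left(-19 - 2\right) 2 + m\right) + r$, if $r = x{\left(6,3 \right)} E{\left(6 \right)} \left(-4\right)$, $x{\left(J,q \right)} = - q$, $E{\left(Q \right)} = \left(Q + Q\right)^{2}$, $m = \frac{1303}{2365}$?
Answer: $\frac{3988693}{2365} \approx 1686.6$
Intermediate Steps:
$m = \frac{1303}{2365}$ ($m = 1303 \cdot \frac{1}{2365} = \frac{1303}{2365} \approx 0.55095$)
$E{\left(Q \right)} = 4 Q^{2}$ ($E{\left(Q \right)} = \left(2 Q\right)^{2} = 4 Q^{2}$)
$r = 1728$ ($r = \left(-1\right) 3 \cdot 4 \cdot 6^{2} \left(-4\right) = - 3 \cdot 4 \cdot 36 \left(-4\right) = \left(-3\right) 144 \left(-4\right) = \left(-432\right) \left(-4\right) = 1728$)
$\left(\left(-19 - 2\right) 2 + m\right) + r = \left(\left(-19 - 2\right) 2 + \frac{1303}{2365}\right) + 1728 = \left(\left(-21\right) 2 + \frac{1303}{2365}\right) + 1728 = \left(-42 + \frac{1303}{2365}\right) + 1728 = - \frac{98027}{2365} + 1728 = \frac{3988693}{2365}$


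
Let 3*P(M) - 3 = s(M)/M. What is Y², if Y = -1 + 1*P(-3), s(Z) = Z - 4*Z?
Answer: 1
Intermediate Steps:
s(Z) = -3*Z
P(M) = 0 (P(M) = 1 + ((-3*M)/M)/3 = 1 + (⅓)*(-3) = 1 - 1 = 0)
Y = -1 (Y = -1 + 1*0 = -1 + 0 = -1)
Y² = (-1)² = 1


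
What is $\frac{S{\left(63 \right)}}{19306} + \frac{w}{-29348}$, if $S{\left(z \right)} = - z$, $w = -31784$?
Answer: $\frac{753415}{697774} \approx 1.0797$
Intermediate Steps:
$\frac{S{\left(63 \right)}}{19306} + \frac{w}{-29348} = \frac{\left(-1\right) 63}{19306} - \frac{31784}{-29348} = \left(-63\right) \frac{1}{19306} - - \frac{274}{253} = - \frac{9}{2758} + \frac{274}{253} = \frac{753415}{697774}$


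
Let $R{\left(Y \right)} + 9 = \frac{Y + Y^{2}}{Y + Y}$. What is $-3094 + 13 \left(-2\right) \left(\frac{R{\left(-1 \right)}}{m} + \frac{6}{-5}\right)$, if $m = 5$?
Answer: $-3016$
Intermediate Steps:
$R{\left(Y \right)} = -9 + \frac{Y + Y^{2}}{2 Y}$ ($R{\left(Y \right)} = -9 + \frac{Y + Y^{2}}{Y + Y} = -9 + \frac{Y + Y^{2}}{2 Y}$)
$-3094 + 13 \left(-2\right) \left(\frac{R{\left(-1 \right)}}{m} + \frac{6}{-5}\right) = -3094 + 13 \left(-2\right) \left(\frac{- \frac{17}{2} + \frac{1}{2} \left(-1\right)}{5} + \frac{6}{-5}\right) = -3094 - 26 \left(\left(- \frac{17}{2} - \frac{1}{2}\right) \frac{1}{5} + 6 \left(- \frac{1}{5}\right)\right) = -3094 - 26 \left(\left(-9\right) \frac{1}{5} - \frac{6}{5}\right) = -3094 - 26 \left(- \frac{9}{5} - \frac{6}{5}\right) = -3094 - -78 = -3094 + 78 = -3016$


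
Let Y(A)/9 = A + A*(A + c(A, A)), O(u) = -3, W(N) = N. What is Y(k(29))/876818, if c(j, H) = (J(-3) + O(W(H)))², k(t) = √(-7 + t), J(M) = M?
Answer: 99/438409 + 333*√22/876818 ≈ 0.0020072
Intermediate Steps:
c(j, H) = 36 (c(j, H) = (-3 - 3)² = (-6)² = 36)
Y(A) = 9*A + 9*A*(36 + A) (Y(A) = 9*(A + A*(A + 36)) = 9*(A + A*(36 + A)) = 9*A + 9*A*(36 + A))
Y(k(29))/876818 = (9*√(-7 + 29)*(37 + √(-7 + 29)))/876818 = (9*√22*(37 + √22))*(1/876818) = 9*√22*(37 + √22)/876818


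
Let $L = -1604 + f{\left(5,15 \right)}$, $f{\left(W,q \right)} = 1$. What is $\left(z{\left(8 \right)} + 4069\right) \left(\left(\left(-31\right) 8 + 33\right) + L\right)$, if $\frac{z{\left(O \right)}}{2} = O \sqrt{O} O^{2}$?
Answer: $-7397442 - 3723264 \sqrt{2} \approx -1.2663 \cdot 10^{7}$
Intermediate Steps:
$z{\left(O \right)} = 2 O^{\frac{7}{2}}$ ($z{\left(O \right)} = 2 O \sqrt{O} O^{2} = 2 O^{\frac{3}{2}} O^{2} = 2 O^{\frac{7}{2}}$)
$L = -1603$ ($L = -1604 + 1 = -1603$)
$\left(z{\left(8 \right)} + 4069\right) \left(\left(\left(-31\right) 8 + 33\right) + L\right) = \left(2 \cdot 8^{\frac{7}{2}} + 4069\right) \left(\left(\left(-31\right) 8 + 33\right) - 1603\right) = \left(2 \cdot 1024 \sqrt{2} + 4069\right) \left(\left(-248 + 33\right) - 1603\right) = \left(2048 \sqrt{2} + 4069\right) \left(-215 - 1603\right) = \left(4069 + 2048 \sqrt{2}\right) \left(-1818\right) = -7397442 - 3723264 \sqrt{2}$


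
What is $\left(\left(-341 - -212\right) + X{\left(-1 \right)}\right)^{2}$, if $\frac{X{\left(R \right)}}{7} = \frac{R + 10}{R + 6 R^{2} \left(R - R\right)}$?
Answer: $36864$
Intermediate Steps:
$X{\left(R \right)} = \frac{7 \left(10 + R\right)}{R}$ ($X{\left(R \right)} = 7 \frac{R + 10}{R + 6 R^{2} \left(R - R\right)} = 7 \frac{10 + R}{R + 6 R^{2} \cdot 0} = 7 \frac{10 + R}{R + 0} = 7 \frac{10 + R}{R} = \frac{7 \left(10 + R\right)}{R}$)
$\left(\left(-341 - -212\right) + X{\left(-1 \right)}\right)^{2} = \left(\left(-341 - -212\right) + \left(7 + \frac{70}{-1}\right)\right)^{2} = \left(\left(-341 + 212\right) + \left(7 + 70 \left(-1\right)\right)\right)^{2} = \left(-129 + \left(7 - 70\right)\right)^{2} = \left(-129 - 63\right)^{2} = \left(-192\right)^{2} = 36864$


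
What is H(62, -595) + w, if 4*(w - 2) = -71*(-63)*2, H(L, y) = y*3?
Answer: 907/2 ≈ 453.50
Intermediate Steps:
H(L, y) = 3*y
w = 4477/2 (w = 2 + (-71*(-63)*2)/4 = 2 + (4473*2)/4 = 2 + (1/4)*8946 = 2 + 4473/2 = 4477/2 ≈ 2238.5)
H(62, -595) + w = 3*(-595) + 4477/2 = -1785 + 4477/2 = 907/2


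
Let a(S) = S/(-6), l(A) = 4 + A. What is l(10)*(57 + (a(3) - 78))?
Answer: -301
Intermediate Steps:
a(S) = -S/6 (a(S) = S*(-⅙) = -S/6)
l(10)*(57 + (a(3) - 78)) = (4 + 10)*(57 + (-⅙*3 - 78)) = 14*(57 + (-½ - 78)) = 14*(57 - 157/2) = 14*(-43/2) = -301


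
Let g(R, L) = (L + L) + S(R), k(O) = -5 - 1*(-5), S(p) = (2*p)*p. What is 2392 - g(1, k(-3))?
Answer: 2390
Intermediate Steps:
S(p) = 2*p²
k(O) = 0 (k(O) = -5 + 5 = 0)
g(R, L) = 2*L + 2*R² (g(R, L) = (L + L) + 2*R² = 2*L + 2*R²)
2392 - g(1, k(-3)) = 2392 - (2*0 + 2*1²) = 2392 - (0 + 2*1) = 2392 - (0 + 2) = 2392 - 1*2 = 2392 - 2 = 2390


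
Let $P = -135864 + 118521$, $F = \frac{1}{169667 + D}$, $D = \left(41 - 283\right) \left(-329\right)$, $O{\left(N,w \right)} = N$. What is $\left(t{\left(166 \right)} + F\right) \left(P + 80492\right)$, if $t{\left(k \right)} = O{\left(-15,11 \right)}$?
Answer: $- \frac{236131413826}{249285} \approx -9.4724 \cdot 10^{5}$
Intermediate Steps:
$t{\left(k \right)} = -15$
$D = 79618$ ($D = \left(-242\right) \left(-329\right) = 79618$)
$F = \frac{1}{249285}$ ($F = \frac{1}{169667 + 79618} = \frac{1}{249285} \approx 4.0115 \cdot 10^{-6}$)
$P = -17343$
$\left(t{\left(166 \right)} + F\right) \left(P + 80492\right) = \left(-15 + \frac{1}{249285}\right) \left(-17343 + 80492\right) = \left(- \frac{3739274}{249285}\right) 63149 = - \frac{236131413826}{249285}$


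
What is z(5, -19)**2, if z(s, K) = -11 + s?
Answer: 36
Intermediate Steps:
z(5, -19)**2 = (-11 + 5)**2 = (-6)**2 = 36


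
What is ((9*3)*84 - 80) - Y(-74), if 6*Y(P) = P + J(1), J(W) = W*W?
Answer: 13201/6 ≈ 2200.2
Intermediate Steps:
J(W) = W**2
Y(P) = 1/6 + P/6 (Y(P) = (P + 1**2)/6 = (P + 1)/6 = (1 + P)/6 = 1/6 + P/6)
((9*3)*84 - 80) - Y(-74) = ((9*3)*84 - 80) - (1/6 + (1/6)*(-74)) = (27*84 - 80) - (1/6 - 37/3) = (2268 - 80) - 1*(-73/6) = 2188 + 73/6 = 13201/6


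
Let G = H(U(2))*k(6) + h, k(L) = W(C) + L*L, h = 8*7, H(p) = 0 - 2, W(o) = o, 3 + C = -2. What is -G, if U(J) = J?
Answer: 6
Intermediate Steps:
C = -5 (C = -3 - 2 = -5)
H(p) = -2
h = 56
k(L) = -5 + L² (k(L) = -5 + L*L = -5 + L²)
G = -6 (G = -2*(-5 + 6²) + 56 = -2*(-5 + 36) + 56 = -2*31 + 56 = -62 + 56 = -6)
-G = -1*(-6) = 6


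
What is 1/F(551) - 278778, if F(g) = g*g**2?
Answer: -46635141047477/167284151 ≈ -2.7878e+5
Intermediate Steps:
F(g) = g**3
1/F(551) - 278778 = 1/(551**3) - 278778 = 1/167284151 - 278778 = -46635141047477/167284151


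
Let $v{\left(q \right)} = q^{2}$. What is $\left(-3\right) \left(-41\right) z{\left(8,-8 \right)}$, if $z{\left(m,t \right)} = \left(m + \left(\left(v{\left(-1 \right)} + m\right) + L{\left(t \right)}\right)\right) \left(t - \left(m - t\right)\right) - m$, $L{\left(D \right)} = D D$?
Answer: $-240096$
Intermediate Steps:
$L{\left(D \right)} = D^{2}$
$z{\left(m,t \right)} = - m + \left(- m + 2 t\right) \left(1 + t^{2} + 2 m\right)$ ($z{\left(m,t \right)} = \left(m + \left(\left(\left(-1\right)^{2} + m\right) + t^{2}\right)\right) \left(t - \left(m - t\right)\right) - m = \left(m + \left(\left(1 + m\right) + t^{2}\right)\right) \left(- m + 2 t\right) - m = \left(m + \left(1 + m + t^{2}\right)\right) \left(- m + 2 t\right) - m = \left(1 + t^{2} + 2 m\right) \left(- m + 2 t\right) - m = \left(- m + 2 t\right) \left(1 + t^{2} + 2 m\right) - m = - m + \left(- m + 2 t\right) \left(1 + t^{2} + 2 m\right)$)
$\left(-3\right) \left(-41\right) z{\left(8,-8 \right)} = \left(-3\right) \left(-41\right) \left(\left(-2\right) 8 - 2 \cdot 8^{2} + 2 \left(-8\right) + 2 \left(-8\right)^{3} - 8 \left(-8\right)^{2} + 4 \cdot 8 \left(-8\right)\right) = 123 \left(-16 - 128 - 16 + 2 \left(-512\right) - 8 \cdot 64 - 256\right) = 123 \left(-16 - 128 - 16 - 1024 - 512 - 256\right) = 123 \left(-1952\right) = -240096$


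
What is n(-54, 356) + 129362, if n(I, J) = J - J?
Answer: 129362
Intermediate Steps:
n(I, J) = 0
n(-54, 356) + 129362 = 0 + 129362 = 129362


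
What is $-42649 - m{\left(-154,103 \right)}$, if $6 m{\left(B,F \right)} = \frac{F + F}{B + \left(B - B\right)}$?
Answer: $- \frac{19703735}{462} \approx -42649.0$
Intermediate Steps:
$m{\left(B,F \right)} = \frac{F}{3 B}$ ($m{\left(B,F \right)} = \frac{\left(F + F\right) \frac{1}{B + \left(B - B\right)}}{6} = \frac{2 F \frac{1}{B + 0}}{6} = \frac{2 F \frac{1}{B}}{6} = \frac{F}{3 B}$)
$-42649 - m{\left(-154,103 \right)} = -42649 - \frac{1}{3} \cdot 103 \frac{1}{-154} = -42649 - \frac{1}{3} \cdot 103 \left(- \frac{1}{154}\right) = -42649 - - \frac{103}{462} = -42649 + \frac{103}{462} = - \frac{19703735}{462}$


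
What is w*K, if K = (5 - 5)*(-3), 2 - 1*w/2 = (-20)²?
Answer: 0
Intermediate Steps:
w = -796 (w = 4 - 2*(-20)² = 4 - 2*400 = 4 - 800 = -796)
K = 0 (K = 0*(-3) = 0)
w*K = -796*0 = 0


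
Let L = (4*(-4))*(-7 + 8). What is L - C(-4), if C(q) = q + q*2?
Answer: -4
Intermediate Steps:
C(q) = 3*q (C(q) = q + 2*q = 3*q)
L = -16 (L = -16*1 = -16)
L - C(-4) = -16 - 3*(-4) = -16 - 1*(-12) = -16 + 12 = -4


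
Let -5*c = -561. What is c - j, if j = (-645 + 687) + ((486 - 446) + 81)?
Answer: -254/5 ≈ -50.800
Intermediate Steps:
c = 561/5 (c = -⅕*(-561) = 561/5 ≈ 112.20)
j = 163 (j = 42 + (40 + 81) = 42 + 121 = 163)
c - j = 561/5 - 1*163 = 561/5 - 163 = -254/5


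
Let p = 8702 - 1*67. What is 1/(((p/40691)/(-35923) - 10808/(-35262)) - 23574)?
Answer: -25771987183383/607540926755261155 ≈ -4.2420e-5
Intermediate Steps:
p = 8635 (p = 8702 - 67 = 8635)
1/(((p/40691)/(-35923) - 10808/(-35262)) - 23574) = 1/(((8635/40691)/(-35923) - 10808/(-35262)) - 23574) = 1/(((8635*(1/40691))*(-1/35923) - 10808*(-1/35262)) - 23574) = 1/(((8635/40691)*(-1/35923) + 5404/17631) - 23574) = 1/((-8635/1461742793 + 5404/17631) - 23574) = 1/(7899105809687/25771987183383 - 23574) = 1/(-607540926755261155/25771987183383) = -25771987183383/607540926755261155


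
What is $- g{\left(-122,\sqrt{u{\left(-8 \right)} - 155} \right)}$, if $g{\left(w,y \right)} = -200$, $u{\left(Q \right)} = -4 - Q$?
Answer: $200$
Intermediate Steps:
$- g{\left(-122,\sqrt{u{\left(-8 \right)} - 155} \right)} = \left(-1\right) \left(-200\right) = 200$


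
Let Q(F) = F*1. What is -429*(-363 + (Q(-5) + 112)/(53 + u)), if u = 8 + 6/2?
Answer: 9920625/64 ≈ 1.5501e+5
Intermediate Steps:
Q(F) = F
u = 11 (u = 8 + (½)*6 = 8 + 3 = 11)
-429*(-363 + (Q(-5) + 112)/(53 + u)) = -429*(-363 + (-5 + 112)/(53 + 11)) = -429*(-363 + 107/64) = -429*(-23125/64) = 9920625/64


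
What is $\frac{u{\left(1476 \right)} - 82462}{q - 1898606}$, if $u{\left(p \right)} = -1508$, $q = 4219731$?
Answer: $- \frac{16794}{464225} \approx -0.036176$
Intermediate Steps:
$\frac{u{\left(1476 \right)} - 82462}{q - 1898606} = \frac{-1508 - 82462}{4219731 - 1898606} = - \frac{83970}{2321125} = \left(-83970\right) \frac{1}{2321125} = - \frac{16794}{464225}$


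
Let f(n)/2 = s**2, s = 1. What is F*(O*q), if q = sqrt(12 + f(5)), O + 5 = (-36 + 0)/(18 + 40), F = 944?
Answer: -153872*sqrt(14)/29 ≈ -19853.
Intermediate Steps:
f(n) = 2 (f(n) = 2*1**2 = 2*1 = 2)
O = -163/29 (O = -5 + (-36 + 0)/(18 + 40) = -5 - 36/58 = -5 - 36*1/58 = -5 - 18/29 = -163/29 ≈ -5.6207)
q = sqrt(14) (q = sqrt(12 + 2) = sqrt(14) ≈ 3.7417)
F*(O*q) = 944*(-163*sqrt(14)/29) = -153872*sqrt(14)/29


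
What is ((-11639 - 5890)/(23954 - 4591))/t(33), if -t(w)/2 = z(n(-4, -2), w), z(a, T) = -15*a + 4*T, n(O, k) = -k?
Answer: 5843/1316684 ≈ 0.0044377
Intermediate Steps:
t(w) = 60 - 8*w (t(w) = -2*(-(-15)*(-2) + 4*w) = -2*(-15*2 + 4*w) = -2*(-30 + 4*w) = 60 - 8*w)
((-11639 - 5890)/(23954 - 4591))/t(33) = ((-11639 - 5890)/(23954 - 4591))/(60 - 8*33) = (-17529/19363)/(60 - 264) = -17529*1/19363/(-204) = -17529/19363*(-1/204) = 5843/1316684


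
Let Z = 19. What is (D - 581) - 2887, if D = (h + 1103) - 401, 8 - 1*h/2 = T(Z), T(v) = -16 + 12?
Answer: -2742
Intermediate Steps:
T(v) = -4
h = 24 (h = 16 - 2*(-4) = 16 + 8 = 24)
D = 726 (D = (24 + 1103) - 401 = 1127 - 401 = 726)
(D - 581) - 2887 = (726 - 581) - 2887 = 145 - 2887 = -2742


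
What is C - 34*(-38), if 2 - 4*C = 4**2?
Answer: 2577/2 ≈ 1288.5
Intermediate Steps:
C = -7/2 (C = 1/2 - 1/4*4**2 = 1/2 - 1/4*16 = 1/2 - 4 = -7/2 ≈ -3.5000)
C - 34*(-38) = -7/2 - 34*(-38) = -7/2 + 1292 = 2577/2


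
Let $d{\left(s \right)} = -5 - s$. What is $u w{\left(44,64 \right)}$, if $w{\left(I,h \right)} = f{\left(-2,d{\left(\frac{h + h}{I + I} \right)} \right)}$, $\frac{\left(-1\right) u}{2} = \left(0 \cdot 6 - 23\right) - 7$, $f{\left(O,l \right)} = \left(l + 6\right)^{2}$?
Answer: $\frac{1500}{121} \approx 12.397$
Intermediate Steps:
$f{\left(O,l \right)} = \left(6 + l\right)^{2}$
$u = 60$ ($u = - 2 \left(\left(0 \cdot 6 - 23\right) - 7\right) = - 2 \left(\left(0 - 23\right) - 7\right) = - 2 \left(-23 - 7\right) = \left(-2\right) \left(-30\right) = 60$)
$w{\left(I,h \right)} = \left(1 - \frac{h}{I}\right)^{2}$ ($w{\left(I,h \right)} = \left(6 - \left(5 + \frac{h + h}{I + I}\right)\right)^{2} = \left(6 - \left(5 + \frac{2 h}{2 I}\right)\right)^{2} = \left(6 - \left(5 + 2 h \frac{1}{2 I}\right)\right)^{2} = \left(6 - \left(5 + \frac{h}{I}\right)\right)^{2} = \left(1 - \frac{h}{I}\right)^{2}$)
$u w{\left(44,64 \right)} = 60 \frac{\left(44 - 64\right)^{2}}{1936} = 60 \frac{\left(-20\right)^{2}}{1936} = 60 \cdot \frac{1}{1936} \cdot 400 = 60 \cdot \frac{25}{121} = \frac{1500}{121}$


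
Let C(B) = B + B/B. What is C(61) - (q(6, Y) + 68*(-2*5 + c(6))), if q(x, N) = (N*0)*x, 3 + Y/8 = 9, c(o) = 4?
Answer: 470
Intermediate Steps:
Y = 48 (Y = -24 + 8*9 = -24 + 72 = 48)
q(x, N) = 0 (q(x, N) = 0*x = 0)
C(B) = 1 + B (C(B) = B + 1 = 1 + B)
C(61) - (q(6, Y) + 68*(-2*5 + c(6))) = (1 + 61) - (0 + 68*(-2*5 + 4)) = 62 - (0 + 68*(-10 + 4)) = 62 - (0 + 68*(-6)) = 62 - (0 - 408) = 62 - 1*(-408) = 62 + 408 = 470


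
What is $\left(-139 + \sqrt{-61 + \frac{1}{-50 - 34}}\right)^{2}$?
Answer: $\frac{1617839}{84} - \frac{695 i \sqrt{4305}}{21} \approx 19260.0 - 2171.5 i$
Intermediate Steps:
$\left(-139 + \sqrt{-61 + \frac{1}{-50 - 34}}\right)^{2} = \left(-139 + \sqrt{-61 + \frac{1}{-84}}\right)^{2} = \left(-139 + \sqrt{-61 - \frac{1}{84}}\right)^{2} = \left(-139 + \sqrt{- \frac{5125}{84}}\right)^{2} = \left(-139 + \frac{5 i \sqrt{4305}}{42}\right)^{2}$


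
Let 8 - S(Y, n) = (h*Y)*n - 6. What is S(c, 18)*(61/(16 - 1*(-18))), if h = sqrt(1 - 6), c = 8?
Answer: 427/17 - 4392*I*sqrt(5)/17 ≈ 25.118 - 577.69*I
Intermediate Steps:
h = I*sqrt(5) (h = sqrt(-5) = I*sqrt(5) ≈ 2.2361*I)
S(Y, n) = 14 - I*Y*n*sqrt(5) (S(Y, n) = 8 - (((I*sqrt(5))*Y)*n - 6) = 8 - ((I*Y*sqrt(5))*n - 6) = 8 - (I*Y*n*sqrt(5) - 6) = 8 - (-6 + I*Y*n*sqrt(5)) = 8 + (6 - I*Y*n*sqrt(5)) = 14 - I*Y*n*sqrt(5))
S(c, 18)*(61/(16 - 1*(-18))) = (14 - 1*I*8*18*sqrt(5))*(61/(16 - 1*(-18))) = (14 - 144*I*sqrt(5))*(61/(16 + 18)) = (14 - 144*I*sqrt(5))*(61/34) = 427/17 - 4392*I*sqrt(5)/17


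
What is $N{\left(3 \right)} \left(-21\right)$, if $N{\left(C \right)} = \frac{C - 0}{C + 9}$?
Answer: $- \frac{21}{4} \approx -5.25$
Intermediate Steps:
$N{\left(C \right)} = \frac{C}{9 + C}$ ($N{\left(C \right)} = \frac{C + 0}{9 + C} = \frac{C}{9 + C}$)
$N{\left(3 \right)} \left(-21\right) = \frac{3}{9 + 3} \left(-21\right) = \frac{3}{12} \left(-21\right) = 3 \cdot \frac{1}{12} \left(-21\right) = \frac{1}{4} \left(-21\right) = - \frac{21}{4}$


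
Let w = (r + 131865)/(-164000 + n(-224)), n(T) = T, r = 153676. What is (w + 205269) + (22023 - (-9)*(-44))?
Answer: 37261483163/164224 ≈ 2.2689e+5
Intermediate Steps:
w = -285541/164224 (w = (153676 + 131865)/(-164000 - 224) = 285541/(-164224) = 285541*(-1/164224) = -285541/164224 ≈ -1.7387)
(w + 205269) + (22023 - (-9)*(-44)) = (-285541/164224 + 205269) + (22023 - (-9)*(-44)) = 33709810715/164224 + (22023 - 1*396) = 33709810715/164224 + (22023 - 396) = 33709810715/164224 + 21627 = 37261483163/164224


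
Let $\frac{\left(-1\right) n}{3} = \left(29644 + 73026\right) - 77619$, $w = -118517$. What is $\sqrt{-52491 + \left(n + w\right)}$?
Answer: $i \sqrt{246161} \approx 496.15 i$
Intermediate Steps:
$n = -75153$ ($n = - 3 \left(\left(29644 + 73026\right) - 77619\right) = - 3 \left(102670 - 77619\right) = \left(-3\right) 25051 = -75153$)
$\sqrt{-52491 + \left(n + w\right)} = \sqrt{-52491 - 193670} = \sqrt{-246161} = i \sqrt{246161}$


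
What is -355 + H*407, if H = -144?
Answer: -58963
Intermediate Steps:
-355 + H*407 = -355 - 144*407 = -355 - 58608 = -58963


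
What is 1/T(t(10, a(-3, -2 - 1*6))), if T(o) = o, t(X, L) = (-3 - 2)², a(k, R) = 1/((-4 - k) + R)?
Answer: 1/25 ≈ 0.040000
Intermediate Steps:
a(k, R) = 1/(-4 + R - k)
t(X, L) = 25 (t(X, L) = (-5)² = 25)
1/T(t(10, a(-3, -2 - 1*6))) = 1/25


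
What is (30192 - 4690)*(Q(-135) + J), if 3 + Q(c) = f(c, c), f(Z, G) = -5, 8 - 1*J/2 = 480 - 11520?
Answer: 563288176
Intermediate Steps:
J = 22096 (J = 16 - 2*(480 - 11520) = 16 - 2*(-11040) = 16 + 22080 = 22096)
Q(c) = -8 (Q(c) = -3 - 5 = -8)
(30192 - 4690)*(Q(-135) + J) = (30192 - 4690)*(-8 + 22096) = 25502*22088 = 563288176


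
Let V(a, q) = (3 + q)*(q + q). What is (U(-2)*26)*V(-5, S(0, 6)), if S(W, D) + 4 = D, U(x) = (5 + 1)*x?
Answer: -6240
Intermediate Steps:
U(x) = 6*x
S(W, D) = -4 + D
V(a, q) = 2*q*(3 + q) (V(a, q) = (3 + q)*(2*q) = 2*q*(3 + q))
(U(-2)*26)*V(-5, S(0, 6)) = ((6*(-2))*26)*(2*(-4 + 6)*(3 + (-4 + 6))) = (-12*26)*(2*2*(3 + 2)) = -624*2*5 = -312*20 = -6240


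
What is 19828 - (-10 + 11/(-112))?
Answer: 2221867/112 ≈ 19838.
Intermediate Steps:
19828 - (-10 + 11/(-112)) = 19828 - (-10 - 1/112*11) = 19828 - (-10 - 11/112) = 19828 - 1*(-1131/112) = 19828 + 1131/112 = 2221867/112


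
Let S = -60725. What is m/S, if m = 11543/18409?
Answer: -1649/159698075 ≈ -1.0326e-5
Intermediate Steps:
m = 11543/18409 (m = 11543*(1/18409) = 11543/18409 ≈ 0.62703)
m/S = (11543/18409)/(-60725) = (11543/18409)*(-1/60725) = -1649/159698075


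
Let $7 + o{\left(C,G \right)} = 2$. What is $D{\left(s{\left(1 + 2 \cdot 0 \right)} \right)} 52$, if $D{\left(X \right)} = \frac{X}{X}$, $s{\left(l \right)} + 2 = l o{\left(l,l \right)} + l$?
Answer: $52$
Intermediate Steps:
$o{\left(C,G \right)} = -5$ ($o{\left(C,G \right)} = -7 + 2 = -5$)
$s{\left(l \right)} = -2 - 4 l$ ($s{\left(l \right)} = -2 + \left(l \left(-5\right) + l\right) = -2 + \left(- 5 l + l\right) = -2 - 4 l$)
$D{\left(X \right)} = 1$
$D{\left(s{\left(1 + 2 \cdot 0 \right)} \right)} 52 = 1 \cdot 52 = 52$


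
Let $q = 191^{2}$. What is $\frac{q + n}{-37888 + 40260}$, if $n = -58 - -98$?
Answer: $\frac{36521}{2372} \approx 15.397$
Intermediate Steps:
$q = 36481$
$n = 40$ ($n = -58 + 98 = 40$)
$\frac{q + n}{-37888 + 40260} = \frac{36481 + 40}{-37888 + 40260} = \frac{36521}{2372}$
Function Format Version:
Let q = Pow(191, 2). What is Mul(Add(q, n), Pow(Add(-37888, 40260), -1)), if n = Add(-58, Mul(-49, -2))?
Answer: Rational(36521, 2372) ≈ 15.397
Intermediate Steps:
q = 36481
n = 40 (n = Add(-58, 98) = 40)
Mul(Add(q, n), Pow(Add(-37888, 40260), -1)) = Mul(Add(36481, 40), Pow(Add(-37888, 40260), -1)) = Mul(36521, Pow(2372, -1)) = Mul(36521, Rational(1, 2372)) = Rational(36521, 2372)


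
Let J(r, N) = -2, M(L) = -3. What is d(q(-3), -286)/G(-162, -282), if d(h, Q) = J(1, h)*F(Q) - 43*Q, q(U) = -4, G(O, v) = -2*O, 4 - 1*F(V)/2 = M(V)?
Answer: 2045/54 ≈ 37.870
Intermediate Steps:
F(V) = 14 (F(V) = 8 - 2*(-3) = 8 + 6 = 14)
d(h, Q) = -28 - 43*Q (d(h, Q) = -2*14 - 43*Q = -28 - 43*Q)
d(q(-3), -286)/G(-162, -282) = (-28 - 43*(-286))/((-2*(-162))) = (-28 + 12298)/324 = 12270*(1/324) = 2045/54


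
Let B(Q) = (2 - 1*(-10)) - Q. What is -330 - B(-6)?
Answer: -348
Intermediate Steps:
B(Q) = 12 - Q (B(Q) = (2 + 10) - Q = 12 - Q)
-330 - B(-6) = -330 - (12 - 1*(-6)) = -330 - (12 + 6) = -330 - 1*18 = -330 - 18 = -348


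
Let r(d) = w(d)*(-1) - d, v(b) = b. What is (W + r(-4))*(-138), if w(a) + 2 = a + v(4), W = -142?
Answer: 18768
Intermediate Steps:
w(a) = 2 + a (w(a) = -2 + (a + 4) = -2 + (4 + a) = 2 + a)
r(d) = -2 - 2*d (r(d) = (2 + d)*(-1) - d = (-2 - d) - d = -2 - 2*d)
(W + r(-4))*(-138) = (-142 + (-2 - 2*(-4)))*(-138) = (-142 + (-2 + 8))*(-138) = (-142 + 6)*(-138) = -136*(-138) = 18768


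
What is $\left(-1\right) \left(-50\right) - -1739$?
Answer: $1789$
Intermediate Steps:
$\left(-1\right) \left(-50\right) - -1739 = 50 + 1739 = 1789$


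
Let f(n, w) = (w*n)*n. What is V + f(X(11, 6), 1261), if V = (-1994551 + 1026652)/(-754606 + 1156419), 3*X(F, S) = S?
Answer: 2025776873/401813 ≈ 5041.6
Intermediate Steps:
X(F, S) = S/3
V = -967899/401813 ≈ -2.4088
f(n, w) = w*n**2 (f(n, w) = (n*w)*n = w*n**2)
V + f(X(11, 6), 1261) = -967899/401813 + 1261*((1/3)*6)**2 = -967899/401813 + 1261*2**2 = -967899/401813 + 1261*4 = -967899/401813 + 5044 = 2025776873/401813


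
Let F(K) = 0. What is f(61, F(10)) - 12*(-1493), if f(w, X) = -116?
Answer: 17800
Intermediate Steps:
f(61, F(10)) - 12*(-1493) = -116 - 12*(-1493) = -116 + 17916 = 17800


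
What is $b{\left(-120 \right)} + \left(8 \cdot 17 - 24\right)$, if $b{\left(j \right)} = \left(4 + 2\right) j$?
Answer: $-608$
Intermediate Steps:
$b{\left(j \right)} = 6 j$
$b{\left(-120 \right)} + \left(8 \cdot 17 - 24\right) = 6 \left(-120\right) + \left(8 \cdot 17 - 24\right) = -720 + \left(136 - 24\right) = -720 + 112 = -608$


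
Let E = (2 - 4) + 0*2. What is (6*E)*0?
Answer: 0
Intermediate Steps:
E = -2 (E = -2 + 0 = -2)
(6*E)*0 = (6*(-2))*0 = -12*0 = 0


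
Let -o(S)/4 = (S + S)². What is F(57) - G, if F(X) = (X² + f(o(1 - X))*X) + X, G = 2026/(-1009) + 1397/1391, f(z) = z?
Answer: -4009467810201/1403519 ≈ -2.8567e+6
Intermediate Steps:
o(S) = -16*S² (o(S) = -4*(S + S)² = -4*4*S² = -16*S²)
G = -1408593/1403519 (G = 2026*(-1/1009) + 1397*(1/1391) = -2026/1009 + 1397/1391 = -1408593/1403519 ≈ -1.0036)
F(X) = X + X² - 16*X*(1 - X)² (F(X) = (X² + (-16*(1 - X)²)*X) + X = (X² - 16*X*(1 - X)²) + X = X + X² - 16*X*(1 - X)²)
F(57) - G = 57*(1 + 57 - 16*(-1 + 57)²) - 1*(-1408593/1403519) = 57*(1 + 57 - 16*56²) + 1408593/1403519 = 57*(1 + 57 - 16*3136) + 1408593/1403519 = 57*(1 + 57 - 50176) + 1408593/1403519 = 57*(-50118) + 1408593/1403519 = -2856726 + 1408593/1403519 = -4009467810201/1403519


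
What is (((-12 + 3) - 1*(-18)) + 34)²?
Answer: 1849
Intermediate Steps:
(((-12 + 3) - 1*(-18)) + 34)² = ((-9 + 18) + 34)² = (9 + 34)² = 43² = 1849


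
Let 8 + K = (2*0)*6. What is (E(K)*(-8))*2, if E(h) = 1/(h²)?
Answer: -¼ ≈ -0.25000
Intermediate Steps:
K = -8 (K = -8 + (2*0)*6 = -8 + 0*6 = -8 + 0 = -8)
E(h) = h⁻²
(E(K)*(-8))*2 = (-8/(-8)²)*2 = ((1/64)*(-8))*2 = -⅛*2 = -¼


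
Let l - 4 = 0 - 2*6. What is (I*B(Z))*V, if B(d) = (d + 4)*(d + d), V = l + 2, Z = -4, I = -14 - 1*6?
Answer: 0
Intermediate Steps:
I = -20 (I = -14 - 6 = -20)
l = -8 (l = 4 + (0 - 2*6) = 4 + (0 - 12) = 4 - 12 = -8)
V = -6 (V = -8 + 2 = -6)
B(d) = 2*d*(4 + d) (B(d) = (4 + d)*(2*d) = 2*d*(4 + d))
(I*B(Z))*V = -40*(-4)*(4 - 4)*(-6) = -40*(-4)*0*(-6) = -20*0*(-6) = 0*(-6) = 0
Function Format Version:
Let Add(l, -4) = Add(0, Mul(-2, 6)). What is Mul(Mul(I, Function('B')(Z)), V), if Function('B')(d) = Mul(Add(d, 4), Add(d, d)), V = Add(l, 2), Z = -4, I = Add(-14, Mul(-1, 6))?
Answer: 0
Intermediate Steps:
I = -20 (I = Add(-14, -6) = -20)
l = -8 (l = Add(4, Add(0, Mul(-2, 6))) = Add(4, Add(0, -12)) = Add(4, -12) = -8)
V = -6 (V = Add(-8, 2) = -6)
Function('B')(d) = Mul(2, d, Add(4, d)) (Function('B')(d) = Mul(Add(4, d), Mul(2, d)) = Mul(2, d, Add(4, d)))
Mul(Mul(I, Function('B')(Z)), V) = Mul(Mul(-20, Mul(2, -4, Add(4, -4))), -6) = Mul(Mul(-20, Mul(2, -4, 0)), -6) = Mul(Mul(-20, 0), -6) = Mul(0, -6) = 0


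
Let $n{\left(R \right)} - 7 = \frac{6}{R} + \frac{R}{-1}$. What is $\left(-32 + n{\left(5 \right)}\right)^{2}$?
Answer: $\frac{20736}{25} \approx 829.44$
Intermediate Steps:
$n{\left(R \right)} = 7 - R + \frac{6}{R}$ ($n{\left(R \right)} = 7 + \left(\frac{6}{R} + \frac{R}{-1}\right) = 7 + \left(\frac{6}{R} + R \left(-1\right)\right) = 7 - \left(R - \frac{6}{R}\right) = 7 - R + \frac{6}{R}$)
$\left(-32 + n{\left(5 \right)}\right)^{2} = \left(-32 + \left(7 - 5 + \frac{6}{5}\right)\right)^{2} = \left(-32 + \frac{16}{5}\right)^{2} = \left(- \frac{144}{5}\right)^{2} = \frac{20736}{25}$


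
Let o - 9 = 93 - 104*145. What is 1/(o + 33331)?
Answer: 1/18353 ≈ 5.4487e-5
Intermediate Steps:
o = -14978 (o = 9 + (93 - 104*145) = 9 + (93 - 15080) = 9 - 14987 = -14978)
1/(o + 33331) = 1/(-14978 + 33331) = 1/18353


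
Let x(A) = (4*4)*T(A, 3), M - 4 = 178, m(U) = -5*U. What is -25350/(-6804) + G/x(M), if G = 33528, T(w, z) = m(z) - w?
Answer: -771986/111699 ≈ -6.9113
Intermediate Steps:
M = 182 (M = 4 + 178 = 182)
T(w, z) = -w - 5*z (T(w, z) = -5*z - w = -w - 5*z)
x(A) = -240 - 16*A (x(A) = (4*4)*(-A - 5*3) = 16*(-A - 15) = 16*(-15 - A) = -240 - 16*A)
-25350/(-6804) + G/x(M) = -25350/(-6804) + 33528/(-240 - 16*182) = -25350*(-1/6804) + 33528/(-240 - 2912) = 4225/1134 + 33528/(-3152) = 4225/1134 + 33528*(-1/3152) = 4225/1134 - 4191/394 = -771986/111699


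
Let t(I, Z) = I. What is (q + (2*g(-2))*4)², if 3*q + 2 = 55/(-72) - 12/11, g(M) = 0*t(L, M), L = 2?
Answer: 9320809/5645376 ≈ 1.6511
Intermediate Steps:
g(M) = 0 (g(M) = 0*2 = 0)
q = -3053/2376 (q = -⅔ + (55/(-72) - 12/11)/3 = -⅔ + (55*(-1/72) - 12*1/11)/3 = -⅔ + (-55/72 - 12/11)/3 = -⅔ + (⅓)*(-1469/792) = -⅔ - 1469/2376 = -3053/2376 ≈ -1.2849)
(q + (2*g(-2))*4)² = (-3053/2376 + (2*0)*4)² = (-3053/2376 + 0*4)² = (-3053/2376 + 0)² = (-3053/2376)² = 9320809/5645376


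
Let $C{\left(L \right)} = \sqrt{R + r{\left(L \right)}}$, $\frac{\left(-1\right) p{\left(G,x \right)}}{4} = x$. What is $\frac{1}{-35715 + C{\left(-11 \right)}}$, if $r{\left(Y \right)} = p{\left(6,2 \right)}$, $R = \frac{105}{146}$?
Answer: $- \frac{5214390}{186231939913} - \frac{i \sqrt{155198}}{186231939913} \approx -2.7999 \cdot 10^{-5} - 2.1154 \cdot 10^{-9} i$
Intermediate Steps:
$p{\left(G,x \right)} = - 4 x$
$R = \frac{105}{146}$ ($R = 105 \cdot \frac{1}{146} = \frac{105}{146} \approx 0.71918$)
$r{\left(Y \right)} = -8$ ($r{\left(Y \right)} = \left(-4\right) 2 = -8$)
$C{\left(L \right)} = \frac{i \sqrt{155198}}{146}$ ($C{\left(L \right)} = \sqrt{\frac{105}{146} - 8} = \sqrt{- \frac{1063}{146}} = \frac{i \sqrt{155198}}{146}$)
$\frac{1}{-35715 + C{\left(-11 \right)}} = \frac{1}{-35715 + \frac{i \sqrt{155198}}{146}}$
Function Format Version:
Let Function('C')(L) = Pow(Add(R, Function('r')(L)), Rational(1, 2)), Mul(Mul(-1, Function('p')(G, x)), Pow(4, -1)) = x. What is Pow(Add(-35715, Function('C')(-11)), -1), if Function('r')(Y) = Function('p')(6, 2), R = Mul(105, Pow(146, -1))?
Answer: Add(Rational(-5214390, 186231939913), Mul(Rational(-1, 186231939913), I, Pow(155198, Rational(1, 2)))) ≈ Add(-2.7999e-5, Mul(-2.1154e-9, I))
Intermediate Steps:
Function('p')(G, x) = Mul(-4, x)
R = Rational(105, 146) (R = Mul(105, Rational(1, 146)) = Rational(105, 146) ≈ 0.71918)
Function('r')(Y) = -8 (Function('r')(Y) = Mul(-4, 2) = -8)
Function('C')(L) = Mul(Rational(1, 146), I, Pow(155198, Rational(1, 2))) (Function('C')(L) = Pow(Add(Rational(105, 146), -8), Rational(1, 2)) = Pow(Rational(-1063, 146), Rational(1, 2)) = Mul(Rational(1, 146), I, Pow(155198, Rational(1, 2))))
Pow(Add(-35715, Function('C')(-11)), -1) = Pow(Add(-35715, Mul(Rational(1, 146), I, Pow(155198, Rational(1, 2)))), -1)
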